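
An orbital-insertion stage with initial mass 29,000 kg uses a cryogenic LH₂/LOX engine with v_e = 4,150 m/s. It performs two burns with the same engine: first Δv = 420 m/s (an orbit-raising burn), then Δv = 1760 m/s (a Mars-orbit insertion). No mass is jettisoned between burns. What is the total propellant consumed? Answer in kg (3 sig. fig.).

After the first burn: m = 29000 × exp(−420/4150.0) = 29000 × 0.90375 = 26,208.8 kg.
After the second burn: m = 26,208.8 × exp(−1760/4150.0) = 26,208.8 × 0.65436 = 17,150 kg.
Total propellant = m₀ − m_final = 29000 − 17,150 = 11,850 kg.

total propellant consumed ≈ 11900 kg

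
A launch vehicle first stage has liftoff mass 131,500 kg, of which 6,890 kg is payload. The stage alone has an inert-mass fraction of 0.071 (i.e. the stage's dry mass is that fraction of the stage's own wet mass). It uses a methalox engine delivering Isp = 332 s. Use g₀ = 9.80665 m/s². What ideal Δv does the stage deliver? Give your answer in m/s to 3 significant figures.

Stage wet mass = m₀ − payload = 131,500 − 6,890 = 124,610 kg.
Stage dry mass = ε × stage wet mass = 0.071 × 124,610 = 8,847.31 kg.
Burnout mass m_f = stage dry + payload = 8,847.31 + 6,890 = 15,737.31 kg.
v_e = Isp · g₀ = 332 × 9.80665 = 3255.8 m/s.
Using Δv = v_e ln(m₀/m_f): Δv = v_e · ln(131,500/15,737.31) = 3255.8 × ln(8.356) = 3255.8 × 2.1230 ≈ 6912 m/s.

Δv ≈ 6910 m/s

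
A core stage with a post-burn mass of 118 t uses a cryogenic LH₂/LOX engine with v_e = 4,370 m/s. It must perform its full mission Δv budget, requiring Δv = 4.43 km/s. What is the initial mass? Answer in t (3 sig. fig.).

initial mass ≈ 325 t

Rocket equation: m₀/m_f = exp(Δv / v_e) = exp(4430 / 4370.0) = exp(1.0137) = 2.7559.
m₀ = m_f × 2.7559 = 118 × 2.7559 = 325.196 t.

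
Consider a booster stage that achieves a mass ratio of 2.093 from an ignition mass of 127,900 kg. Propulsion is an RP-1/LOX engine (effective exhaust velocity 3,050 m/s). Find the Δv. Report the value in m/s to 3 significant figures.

Δv ≈ 2250 m/s

By the Tsiolkovsky rocket equation, Δv = v_e · ln(2.093) = 3050.0 × 0.7386 ≈ 2252.7 m/s.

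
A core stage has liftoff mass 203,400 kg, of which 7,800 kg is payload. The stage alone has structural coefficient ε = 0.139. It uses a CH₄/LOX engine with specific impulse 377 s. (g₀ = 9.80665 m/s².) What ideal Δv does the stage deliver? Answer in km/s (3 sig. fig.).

Δv ≈ 6.51 km/s

Stage wet mass = m₀ − payload = 203,400 − 7,800 = 195,600 kg.
Stage dry mass = ε × stage wet mass = 0.139 × 195,600 = 27,188.4 kg.
Burnout mass m_f = stage dry + payload = 27,188.4 + 7,800 = 34,988.4 kg.
v_e = Isp · g₀ = 377 × 9.80665 = 3697.1 m/s.
Using Δv = v_e ln(m₀/m_f): Δv = v_e · ln(203,400/34,988.4) = 3697.1 × ln(5.813) = 3697.1 × 1.7602 ≈ 6507 m/s.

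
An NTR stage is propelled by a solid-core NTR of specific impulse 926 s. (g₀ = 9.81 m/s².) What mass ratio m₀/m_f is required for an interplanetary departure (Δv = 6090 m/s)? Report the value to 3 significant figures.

mass ratio ≈ 1.96

v_e = Isp · g₀ = 926 × 9.81 = 9084.1 m/s.
m₀/m_f = exp(Δv / v_e) = exp(6090 / 9084.1) = exp(0.6704) = 1.9550.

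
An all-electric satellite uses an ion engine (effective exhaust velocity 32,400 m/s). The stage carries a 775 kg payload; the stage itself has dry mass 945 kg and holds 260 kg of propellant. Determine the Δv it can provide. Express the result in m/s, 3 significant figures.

m₀ = payload + dry + propellant = 775 + 945 + 260 = 1,980 kg.
m_f = payload + dry = 775 + 945 = 1,720 kg.
Using Δv = v_e ln(m₀/m_f): Δv = v_e · ln(m₀/m_f) = 32400.0 × ln(1.151) = 32400.0 × 0.1408 ≈ 4561.0 m/s.

Δv ≈ 4560 m/s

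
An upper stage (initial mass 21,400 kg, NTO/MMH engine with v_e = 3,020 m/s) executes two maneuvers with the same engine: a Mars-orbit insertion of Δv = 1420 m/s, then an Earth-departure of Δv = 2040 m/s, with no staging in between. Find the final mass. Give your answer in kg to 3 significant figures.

final mass ≈ 6810 kg

After the first burn: m = 21400 × exp(−1420/3020.0) = 21400 × 0.62488 = 13,372.4 kg.
After the second burn: m = 13,372.4 × exp(−2040/3020.0) = 13,372.4 × 0.50890 = 6,805.21 kg.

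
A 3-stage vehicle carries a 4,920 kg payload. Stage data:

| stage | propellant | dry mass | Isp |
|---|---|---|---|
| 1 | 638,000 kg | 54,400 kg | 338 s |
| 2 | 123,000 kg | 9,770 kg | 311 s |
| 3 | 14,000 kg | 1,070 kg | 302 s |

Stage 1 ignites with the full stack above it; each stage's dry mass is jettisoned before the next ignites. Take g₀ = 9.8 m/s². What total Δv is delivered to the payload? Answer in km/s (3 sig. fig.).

Δv ≈ 13.2 km/s

Ignition mass of stage 1 = 638,000+54,400 + 123,000+9,770 + 14,000+1,070 + 4,920 = 845,160 kg.
Stage 1: m₀ = 845,160 kg, m_f = 845,160 − 638,000 = 207,160 kg; Δv = 338×9.8×ln(4.08) = 3312.4×1.4060 ≈ 4657 m/s.
Stage 2: m₀ = 152,760 kg, m_f = 152,760 − 123,000 = 29,760 kg; Δv = 311×9.8×ln(5.133) = 3047.8×1.6357 ≈ 4985 m/s.
Stage 3: m₀ = 19,990 kg, m_f = 19,990 − 14,000 = 5,990 kg; Δv = 302×9.8×ln(3.337) = 2959.6×1.2051 ≈ 3567 m/s.
Total Δv = 4657 + 4985 + 3567 = 13209 m/s.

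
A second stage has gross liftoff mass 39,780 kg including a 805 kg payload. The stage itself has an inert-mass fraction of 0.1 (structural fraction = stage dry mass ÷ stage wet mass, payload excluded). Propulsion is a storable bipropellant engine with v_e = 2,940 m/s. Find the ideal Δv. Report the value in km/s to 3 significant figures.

Stage wet mass = m₀ − payload = 39,780 − 805 = 38,975 kg.
Stage dry mass = ε × stage wet mass = 0.1 × 38,975 = 3,897.5 kg.
Burnout mass m_f = stage dry + payload = 3,897.5 + 805 = 4,702.5 kg.
Δv = v_e · ln(39,780/4,702.5) = 2940.0 × ln(8.459) = 2940.0 × 2.1353 ≈ 6278 m/s.

Δv ≈ 6.28 km/s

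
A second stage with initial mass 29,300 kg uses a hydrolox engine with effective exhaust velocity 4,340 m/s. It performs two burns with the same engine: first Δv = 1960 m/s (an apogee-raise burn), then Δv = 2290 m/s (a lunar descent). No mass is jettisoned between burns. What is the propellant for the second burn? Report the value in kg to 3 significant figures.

After the first burn: m = 29300 × exp(−1960/4340.0) = 29300 × 0.63660 = 18,652.4 kg.
After the second burn: m = 18,652.4 × exp(−2290/4340.0) = 18,652.4 × 0.58999 = 11,004.7 kg.
Second-burn propellant = 18,652.4 − 11,004.7 = 7,647.7 kg.

propellant for the second burn ≈ 7650 kg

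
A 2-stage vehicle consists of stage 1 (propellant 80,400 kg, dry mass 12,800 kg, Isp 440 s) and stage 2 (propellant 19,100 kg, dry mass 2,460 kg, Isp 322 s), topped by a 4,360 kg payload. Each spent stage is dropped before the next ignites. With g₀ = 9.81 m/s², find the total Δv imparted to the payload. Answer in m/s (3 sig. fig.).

Ignition mass of stage 1 = 80,400+12,800 + 19,100+2,460 + 4,360 = 119,120 kg.
Stage 1: m₀ = 119,120 kg, m_f = 119,120 − 80,400 = 38,720 kg; Δv = 440×9.81×ln(3.076) = 4316.4×1.1238 ≈ 4851 m/s.
Stage 2: m₀ = 25,920 kg, m_f = 25,920 − 19,100 = 6,820 kg; Δv = 322×9.81×ln(3.801) = 3158.8×1.3352 ≈ 4218 m/s.
Total Δv = 4851 + 4218 = 9069 m/s.

Δv ≈ 9070 m/s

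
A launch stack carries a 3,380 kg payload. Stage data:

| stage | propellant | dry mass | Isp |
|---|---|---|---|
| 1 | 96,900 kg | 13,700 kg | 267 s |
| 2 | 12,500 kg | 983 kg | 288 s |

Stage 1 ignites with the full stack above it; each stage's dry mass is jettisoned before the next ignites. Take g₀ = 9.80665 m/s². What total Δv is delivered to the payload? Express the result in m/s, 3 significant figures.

Ignition mass of stage 1 = 96,900+13,700 + 12,500+983 + 3,380 = 127,463 kg.
Stage 1: m₀ = 127,463 kg, m_f = 127,463 − 96,900 = 30,563 kg; Δv = 267×9.80665×ln(4.171) = 2618.4×1.4280 ≈ 3739 m/s.
Stage 2: m₀ = 16,863 kg, m_f = 16,863 − 12,500 = 4,363 kg; Δv = 288×9.80665×ln(3.865) = 2824.3×1.3520 ≈ 3818 m/s.
Total Δv = 3739 + 3818 = 7557 m/s.

Δv ≈ 7560 m/s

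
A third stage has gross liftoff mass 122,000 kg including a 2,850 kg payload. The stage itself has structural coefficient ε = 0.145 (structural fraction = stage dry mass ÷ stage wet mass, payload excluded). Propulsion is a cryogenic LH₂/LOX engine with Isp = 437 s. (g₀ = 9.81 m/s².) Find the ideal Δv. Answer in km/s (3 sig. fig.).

Δv ≈ 7.72 km/s

Stage wet mass = m₀ − payload = 122,000 − 2,850 = 119,150 kg.
Stage dry mass = ε × stage wet mass = 0.145 × 119,150 = 17,276.8 kg.
Burnout mass m_f = stage dry + payload = 17,276.8 + 2,850 = 20,126.8 kg.
v_e = Isp · g₀ = 437 × 9.81 = 4287.0 m/s.
Rocket equation: Δv = v_e · ln(122,000/20,126.8) = 4287.0 × ln(6.062) = 4287.0 × 1.8020 ≈ 7725 m/s.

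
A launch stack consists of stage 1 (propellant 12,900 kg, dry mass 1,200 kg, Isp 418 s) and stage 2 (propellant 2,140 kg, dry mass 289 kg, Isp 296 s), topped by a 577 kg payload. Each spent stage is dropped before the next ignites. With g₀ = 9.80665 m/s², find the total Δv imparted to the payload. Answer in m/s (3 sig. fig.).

Δv ≈ 9360 m/s

Ignition mass of stage 1 = 12,900+1,200 + 2,140+289 + 577 = 17,106 kg.
Stage 1: m₀ = 17,106 kg, m_f = 17,106 − 12,900 = 4,206 kg; Δv = 418×9.80665×ln(4.067) = 4099.2×1.4029 ≈ 5751 m/s.
Stage 2: m₀ = 3,006 kg, m_f = 3,006 − 2,140 = 866 kg; Δv = 296×9.80665×ln(3.471) = 2902.8×1.2445 ≈ 3612 m/s.
Total Δv = 5751 + 3612 = 9363 m/s.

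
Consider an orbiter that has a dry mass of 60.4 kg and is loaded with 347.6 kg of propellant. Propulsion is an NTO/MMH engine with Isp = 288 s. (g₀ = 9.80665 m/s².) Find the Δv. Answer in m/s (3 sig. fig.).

v_e = Isp · g₀ = 288 × 9.80665 = 2824.3 m/s.
m₀ = m_dry + m_prop = 60.4 + 347.6 = 408 kg.
Δv = v_e · ln(m₀/m_f) = 2824.3 × ln(6.755) = 2824.3 × 1.9103 ≈ 5395.2 m/s.

Δv ≈ 5400 m/s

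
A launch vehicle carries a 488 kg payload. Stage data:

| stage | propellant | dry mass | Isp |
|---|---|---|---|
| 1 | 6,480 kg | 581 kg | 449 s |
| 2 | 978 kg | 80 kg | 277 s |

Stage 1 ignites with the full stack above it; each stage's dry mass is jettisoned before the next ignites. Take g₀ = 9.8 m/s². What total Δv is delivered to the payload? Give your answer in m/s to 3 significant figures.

Δv ≈ 8870 m/s

Ignition mass of stage 1 = 6,480+581 + 978+80 + 488 = 8,607 kg.
Stage 1: m₀ = 8,607 kg, m_f = 8,607 − 6,480 = 2,127 kg; Δv = 449×9.8×ln(4.047) = 4400.2×1.3979 ≈ 6151 m/s.
Stage 2: m₀ = 1,546 kg, m_f = 1,546 − 978 = 568 kg; Δv = 277×9.8×ln(2.722) = 2714.6×1.0013 ≈ 2718 m/s.
Total Δv = 6151 + 2718 = 8869 m/s.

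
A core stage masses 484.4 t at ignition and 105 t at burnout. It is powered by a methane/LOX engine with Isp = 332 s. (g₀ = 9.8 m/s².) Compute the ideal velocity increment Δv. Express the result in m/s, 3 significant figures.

v_e = Isp · g₀ = 332 × 9.8 = 3253.6 m/s.
Δv = v_e · ln(m₀/m_f) = 3253.6 × ln(4.613) = 3253.6 × 1.5290 ≈ 4974.6 m/s.

Δv ≈ 4970 m/s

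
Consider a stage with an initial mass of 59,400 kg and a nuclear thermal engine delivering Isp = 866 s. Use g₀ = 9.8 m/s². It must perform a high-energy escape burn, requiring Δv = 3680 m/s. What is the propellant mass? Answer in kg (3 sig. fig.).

v_e = Isp · g₀ = 866 × 9.8 = 8486.8 m/s.
Using Δv = v_e ln(m₀/m_f): m₀/m_f = exp(Δv / v_e) = exp(3680 / 8486.8) = exp(0.4336) = 1.5428.
m_f = 59,400 / 1.5428 = 38,501.4 kg, so propellant = m₀ − m_f = 59,400 − 38,501.4 = 20,898.6 kg.

propellant mass ≈ 20900 kg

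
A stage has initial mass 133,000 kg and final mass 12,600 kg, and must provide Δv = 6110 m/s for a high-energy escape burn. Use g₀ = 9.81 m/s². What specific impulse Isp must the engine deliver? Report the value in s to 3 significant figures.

ln(m₀/m_f) = ln(133000/12600) = ln(10.56) = 2.3567.
By the Tsiolkovsky rocket equation, v_e = Δv / ln(m₀/m_f) = 6110 / 2.3567 = 2592.7 m/s.
Isp = v_e / g₀ = 2592.7 / 9.81 = 264.3 s.

Isp ≈ 264 s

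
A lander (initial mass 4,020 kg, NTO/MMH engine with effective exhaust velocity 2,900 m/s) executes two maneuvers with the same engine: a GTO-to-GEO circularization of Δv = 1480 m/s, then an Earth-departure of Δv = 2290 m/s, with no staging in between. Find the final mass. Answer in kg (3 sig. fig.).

final mass ≈ 1100 kg

After the first burn: m = 4020 × exp(−1480/2900.0) = 4020 × 0.60029 = 2,413.17 kg.
After the second burn: m = 2,413.17 × exp(−2290/2900.0) = 2,413.17 × 0.45400 = 1,095.58 kg.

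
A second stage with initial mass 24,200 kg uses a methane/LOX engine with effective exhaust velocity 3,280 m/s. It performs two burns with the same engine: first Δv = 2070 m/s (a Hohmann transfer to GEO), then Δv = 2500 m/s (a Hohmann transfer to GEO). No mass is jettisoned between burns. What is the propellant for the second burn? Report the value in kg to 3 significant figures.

propellant for the second burn ≈ 6870 kg

After the first burn: m = 24200 × exp(−2070/3280.0) = 24200 × 0.53201 = 12,874.6 kg.
After the second burn: m = 12,874.6 × exp(−2500/3280.0) = 12,874.6 × 0.46664 = 6,007.8 kg.
Second-burn propellant = 12,874.6 − 6,007.8 = 6,866.8 kg.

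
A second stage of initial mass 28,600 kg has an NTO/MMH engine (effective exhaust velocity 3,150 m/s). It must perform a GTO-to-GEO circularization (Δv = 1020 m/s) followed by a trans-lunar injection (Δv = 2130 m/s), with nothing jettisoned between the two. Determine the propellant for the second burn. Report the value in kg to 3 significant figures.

propellant for the second burn ≈ 10200 kg

After the first burn: m = 28600 × exp(−1020/3150.0) = 28600 × 0.72339 = 20,689 kg.
After the second burn: m = 20,689 × exp(−2130/3150.0) = 20,689 × 0.50855 = 10,521.4 kg.
Second-burn propellant = 20,689 − 10,521.4 = 10,167.6 kg.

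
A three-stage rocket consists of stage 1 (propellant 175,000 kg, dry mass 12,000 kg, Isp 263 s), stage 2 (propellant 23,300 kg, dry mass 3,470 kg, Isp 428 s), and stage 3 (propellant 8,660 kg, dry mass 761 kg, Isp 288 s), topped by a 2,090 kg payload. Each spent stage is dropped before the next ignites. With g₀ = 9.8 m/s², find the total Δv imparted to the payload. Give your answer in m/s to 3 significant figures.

Ignition mass of stage 1 = 175,000+12,000 + 23,300+3,470 + 8,660+761 + 2,090 = 225,281 kg.
Stage 1: m₀ = 225,281 kg, m_f = 225,281 − 175,000 = 50,281 kg; Δv = 263×9.8×ln(4.48) = 2577.4×1.4997 ≈ 3865 m/s.
Stage 2: m₀ = 38,281 kg, m_f = 38,281 − 23,300 = 14,981 kg; Δv = 428×9.8×ln(2.555) = 4194.4×0.9382 ≈ 3935 m/s.
Stage 3: m₀ = 11,511 kg, m_f = 11,511 − 8,660 = 2,851 kg; Δv = 288×9.8×ln(4.038) = 2822.4×1.3956 ≈ 3939 m/s.
Total Δv = 3865 + 3935 + 3939 = 11739 m/s.

Δv ≈ 11700 m/s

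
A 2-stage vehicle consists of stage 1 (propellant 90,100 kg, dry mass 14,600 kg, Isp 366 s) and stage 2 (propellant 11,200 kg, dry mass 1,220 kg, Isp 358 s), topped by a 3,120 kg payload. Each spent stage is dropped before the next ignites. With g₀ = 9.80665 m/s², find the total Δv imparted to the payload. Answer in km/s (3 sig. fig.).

Ignition mass of stage 1 = 90,100+14,600 + 11,200+1,220 + 3,120 = 120,240 kg.
Stage 1: m₀ = 120,240 kg, m_f = 120,240 − 90,100 = 30,140 kg; Δv = 366×9.80665×ln(3.989) = 3589.2×1.3836 ≈ 4966 m/s.
Stage 2: m₀ = 15,540 kg, m_f = 15,540 − 11,200 = 4,340 kg; Δv = 358×9.80665×ln(3.581) = 3510.8×1.2755 ≈ 4478 m/s.
Total Δv = 4966 + 4478 = 9444 m/s.

Δv ≈ 9.44 km/s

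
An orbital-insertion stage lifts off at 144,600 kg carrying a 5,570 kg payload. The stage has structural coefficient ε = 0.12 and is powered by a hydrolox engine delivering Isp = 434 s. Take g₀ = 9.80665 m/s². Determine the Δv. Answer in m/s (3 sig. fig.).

Stage wet mass = m₀ − payload = 144,600 − 5,570 = 139,030 kg.
Stage dry mass = ε × stage wet mass = 0.12 × 139,030 = 16,683.6 kg.
Burnout mass m_f = stage dry + payload = 16,683.6 + 5,570 = 22,253.6 kg.
v_e = Isp · g₀ = 434 × 9.80665 = 4256.1 m/s.
Using Δv = v_e ln(m₀/m_f): Δv = v_e · ln(144,600/22,253.6) = 4256.1 × ln(6.498) = 4256.1 × 1.8715 ≈ 7965 m/s.

Δv ≈ 7970 m/s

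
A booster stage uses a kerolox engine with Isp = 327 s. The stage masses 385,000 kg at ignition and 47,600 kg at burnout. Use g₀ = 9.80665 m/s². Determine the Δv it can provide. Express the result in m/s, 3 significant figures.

Δv ≈ 6700 m/s

v_e = Isp · g₀ = 327 × 9.80665 = 3206.8 m/s.
Rocket equation: Δv = v_e · ln(m₀/m_f) = 3206.8 × ln(8.088) = 3206.8 × 2.0904 ≈ 6703.5 m/s.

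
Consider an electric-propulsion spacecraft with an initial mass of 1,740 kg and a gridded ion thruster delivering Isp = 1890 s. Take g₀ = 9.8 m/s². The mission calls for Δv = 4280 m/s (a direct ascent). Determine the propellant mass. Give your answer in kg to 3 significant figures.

propellant mass ≈ 359 kg

v_e = Isp · g₀ = 1890 × 9.8 = 18522.0 m/s.
By the Tsiolkovsky rocket equation, m₀/m_f = exp(Δv / v_e) = exp(4280 / 18522.0) = exp(0.2311) = 1.2600.
m_f = 1,740 / 1.2600 = 1,380.95 kg, so propellant = m₀ − m_f = 1,740 − 1,380.95 = 359.05 kg.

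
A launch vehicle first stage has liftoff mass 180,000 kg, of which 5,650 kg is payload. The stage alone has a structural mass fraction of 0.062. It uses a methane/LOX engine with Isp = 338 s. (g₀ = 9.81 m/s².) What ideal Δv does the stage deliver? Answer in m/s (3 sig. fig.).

Stage wet mass = m₀ − payload = 180,000 − 5,650 = 174,350 kg.
Stage dry mass = ε × stage wet mass = 0.062 × 174,350 = 10,809.7 kg.
Burnout mass m_f = stage dry + payload = 10,809.7 + 5,650 = 16,459.7 kg.
v_e = Isp · g₀ = 338 × 9.81 = 3315.8 m/s.
Δv = v_e · ln(180,000/16,459.7) = 3315.8 × ln(10.94) = 3315.8 × 2.3920 ≈ 7931 m/s.

Δv ≈ 7930 m/s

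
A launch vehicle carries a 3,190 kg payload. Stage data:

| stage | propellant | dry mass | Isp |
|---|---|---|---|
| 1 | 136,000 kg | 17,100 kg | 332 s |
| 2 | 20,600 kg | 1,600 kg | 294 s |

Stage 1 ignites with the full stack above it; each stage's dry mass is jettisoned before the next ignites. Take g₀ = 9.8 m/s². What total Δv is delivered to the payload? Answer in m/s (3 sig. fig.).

Ignition mass of stage 1 = 136,000+17,100 + 20,600+1,600 + 3,190 = 178,490 kg.
Stage 1: m₀ = 178,490 kg, m_f = 178,490 − 136,000 = 42,490 kg; Δv = 332×9.8×ln(4.201) = 3253.6×1.4353 ≈ 4670 m/s.
Stage 2: m₀ = 25,390 kg, m_f = 25,390 − 20,600 = 4,790 kg; Δv = 294×9.8×ln(5.301) = 2881.2×1.6678 ≈ 4805 m/s.
Total Δv = 4670 + 4805 = 9475 m/s.

Δv ≈ 9480 m/s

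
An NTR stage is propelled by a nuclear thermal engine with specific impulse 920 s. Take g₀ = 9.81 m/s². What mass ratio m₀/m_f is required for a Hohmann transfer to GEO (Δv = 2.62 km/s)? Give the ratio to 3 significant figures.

mass ratio ≈ 1.34

v_e = Isp · g₀ = 920 × 9.81 = 9025.2 m/s.
Rocket equation: m₀/m_f = exp(Δv / v_e) = exp(2620 / 9025.2) = exp(0.2903) = 1.3368.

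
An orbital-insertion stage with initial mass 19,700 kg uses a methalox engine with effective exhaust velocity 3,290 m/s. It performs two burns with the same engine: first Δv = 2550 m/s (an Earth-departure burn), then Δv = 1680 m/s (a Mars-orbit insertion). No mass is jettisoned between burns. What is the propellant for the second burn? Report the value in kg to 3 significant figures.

After the first burn: m = 19700 × exp(−2550/3290.0) = 19700 × 0.46067 = 9,075.2 kg.
After the second burn: m = 9,075.2 × exp(−1680/3290.0) = 9,075.2 × 0.60011 = 5,446.12 kg.
Second-burn propellant = 9,075.2 − 5,446.12 = 3,629.08 kg.

propellant for the second burn ≈ 3630 kg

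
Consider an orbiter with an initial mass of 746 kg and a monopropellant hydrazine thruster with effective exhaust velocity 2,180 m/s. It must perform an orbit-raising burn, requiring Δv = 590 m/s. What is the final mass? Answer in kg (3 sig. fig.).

From the ideal rocket equation, m₀/m_f = exp(Δv / v_e) = exp(590 / 2180.0) = exp(0.2706) = 1.3108.
m_f = m₀ / 1.3108 = 746 / 1.3108 = 569.118 kg.

final mass ≈ 569 kg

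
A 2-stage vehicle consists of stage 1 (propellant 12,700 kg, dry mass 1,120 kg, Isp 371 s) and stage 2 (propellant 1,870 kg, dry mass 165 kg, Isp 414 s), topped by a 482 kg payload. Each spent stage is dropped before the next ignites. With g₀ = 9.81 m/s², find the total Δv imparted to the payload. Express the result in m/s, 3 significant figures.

Ignition mass of stage 1 = 12,700+1,120 + 1,870+165 + 482 = 16,337 kg.
Stage 1: m₀ = 16,337 kg, m_f = 16,337 − 12,700 = 3,637 kg; Δv = 371×9.81×ln(4.492) = 3639.5×1.5023 ≈ 5468 m/s.
Stage 2: m₀ = 2,517 kg, m_f = 2,517 − 1,870 = 647 kg; Δv = 414×9.81×ln(3.89) = 4061.3×1.3585 ≈ 5517 m/s.
Total Δv = 5468 + 5517 = 10985 m/s.

Δv ≈ 11000 m/s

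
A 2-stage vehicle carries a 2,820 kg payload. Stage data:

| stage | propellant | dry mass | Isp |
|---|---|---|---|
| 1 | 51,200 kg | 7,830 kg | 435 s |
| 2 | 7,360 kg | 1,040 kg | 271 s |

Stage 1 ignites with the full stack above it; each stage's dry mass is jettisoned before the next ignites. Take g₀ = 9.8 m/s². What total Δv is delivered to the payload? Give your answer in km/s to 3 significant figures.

Ignition mass of stage 1 = 51,200+7,830 + 7,360+1,040 + 2,820 = 70,250 kg.
Stage 1: m₀ = 70,250 kg, m_f = 70,250 − 51,200 = 19,050 kg; Δv = 435×9.8×ln(3.688) = 4263.0×1.3050 ≈ 5563 m/s.
Stage 2: m₀ = 11,220 kg, m_f = 11,220 − 7,360 = 3,860 kg; Δv = 271×9.8×ln(2.907) = 2655.8×1.0670 ≈ 2834 m/s.
Total Δv = 5563 + 2834 = 8397 m/s.

Δv ≈ 8.40 km/s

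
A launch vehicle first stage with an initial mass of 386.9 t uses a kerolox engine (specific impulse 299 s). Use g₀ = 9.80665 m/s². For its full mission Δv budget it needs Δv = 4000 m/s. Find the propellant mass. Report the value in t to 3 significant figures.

propellant mass ≈ 288 t

v_e = Isp · g₀ = 299 × 9.80665 = 2932.2 m/s.
Rocket equation: m₀/m_f = exp(Δv / v_e) = exp(4000 / 2932.2) = exp(1.3642) = 3.9125.
m_f = 386.9 / 3.9125 = 98.8882 t, so propellant = m₀ − m_f = 386.9 − 98.8882 = 288.0118 t.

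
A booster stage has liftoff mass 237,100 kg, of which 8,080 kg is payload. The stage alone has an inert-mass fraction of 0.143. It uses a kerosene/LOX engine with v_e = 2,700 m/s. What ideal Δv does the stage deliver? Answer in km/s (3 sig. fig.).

Stage wet mass = m₀ − payload = 237,100 − 8,080 = 229,020 kg.
Stage dry mass = ε × stage wet mass = 0.143 × 229,020 = 32,749.9 kg.
Burnout mass m_f = stage dry + payload = 32,749.9 + 8,080 = 40,829.9 kg.
By the Tsiolkovsky rocket equation, Δv = v_e · ln(237,100/40,829.9) = 2700.0 × ln(5.807) = 2700.0 × 1.7591 ≈ 4749 m/s.

Δv ≈ 4.75 km/s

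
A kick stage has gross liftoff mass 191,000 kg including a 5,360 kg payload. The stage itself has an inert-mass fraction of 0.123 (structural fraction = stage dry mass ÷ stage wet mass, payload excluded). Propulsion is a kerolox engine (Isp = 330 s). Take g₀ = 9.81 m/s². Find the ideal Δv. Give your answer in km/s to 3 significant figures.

Δv ≈ 6.19 km/s

Stage wet mass = m₀ − payload = 191,000 − 5,360 = 185,640 kg.
Stage dry mass = ε × stage wet mass = 0.123 × 185,640 = 22,833.7 kg.
Burnout mass m_f = stage dry + payload = 22,833.7 + 5,360 = 28,193.7 kg.
v_e = Isp · g₀ = 330 × 9.81 = 3237.3 m/s.
Rocket equation: Δv = v_e · ln(191,000/28,193.7) = 3237.3 × ln(6.775) = 3237.3 × 1.9132 ≈ 6194 m/s.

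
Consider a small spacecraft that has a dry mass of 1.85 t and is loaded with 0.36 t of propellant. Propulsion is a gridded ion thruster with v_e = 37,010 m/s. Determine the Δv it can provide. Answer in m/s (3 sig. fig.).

m₀ = m_dry + m_prop = 1.85 + 0.36 = 2.21 t.
Δv = v_e · ln(m₀/m_f) = 37010.0 × ln(1.195) = 37010.0 × 0.1778 ≈ 6580.6 m/s.

Δv ≈ 6580 m/s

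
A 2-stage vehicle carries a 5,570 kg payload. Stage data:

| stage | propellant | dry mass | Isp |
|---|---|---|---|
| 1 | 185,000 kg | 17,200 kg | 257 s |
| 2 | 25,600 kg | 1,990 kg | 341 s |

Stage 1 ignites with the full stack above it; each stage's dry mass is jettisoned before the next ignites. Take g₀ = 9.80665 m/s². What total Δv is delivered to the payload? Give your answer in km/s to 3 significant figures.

Ignition mass of stage 1 = 185,000+17,200 + 25,600+1,990 + 5,570 = 235,360 kg.
Stage 1: m₀ = 235,360 kg, m_f = 235,360 − 185,000 = 50,360 kg; Δv = 257×9.80665×ln(4.674) = 2520.3×1.5419 ≈ 3886 m/s.
Stage 2: m₀ = 33,160 kg, m_f = 33,160 − 25,600 = 7,560 kg; Δv = 341×9.80665×ln(4.386) = 3344.1×1.4785 ≈ 4944 m/s.
Total Δv = 3886 + 4944 = 8830 m/s.

Δv ≈ 8.83 km/s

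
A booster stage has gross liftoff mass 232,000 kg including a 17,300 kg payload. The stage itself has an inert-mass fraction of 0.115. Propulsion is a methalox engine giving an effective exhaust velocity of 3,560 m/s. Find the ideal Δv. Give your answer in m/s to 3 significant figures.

Δv ≈ 6090 m/s

Stage wet mass = m₀ − payload = 232,000 − 17,300 = 214,700 kg.
Stage dry mass = ε × stage wet mass = 0.115 × 214,700 = 24,690.5 kg.
Burnout mass m_f = stage dry + payload = 24,690.5 + 17,300 = 41,990.5 kg.
From the ideal rocket equation, Δv = v_e · ln(232,000/41,990.5) = 3560.0 × ln(5.525) = 3560.0 × 1.7093 ≈ 6085 m/s.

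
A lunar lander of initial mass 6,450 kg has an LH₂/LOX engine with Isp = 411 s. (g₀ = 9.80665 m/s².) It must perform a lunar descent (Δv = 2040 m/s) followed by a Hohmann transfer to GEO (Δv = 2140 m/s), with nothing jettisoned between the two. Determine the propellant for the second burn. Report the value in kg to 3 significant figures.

v_e = Isp · g₀ = 411 × 9.80665 = 4030.5 m/s.
After the first burn: m = 6450 × exp(−2040/4030.5) = 6450 × 0.60282 = 3,888.19 kg.
After the second burn: m = 3,888.19 × exp(−2140/4030.5) = 3,888.19 × 0.58805 = 2,286.45 kg.
Second-burn propellant = 3,888.19 − 2,286.45 = 1,601.74 kg.

propellant for the second burn ≈ 1600 kg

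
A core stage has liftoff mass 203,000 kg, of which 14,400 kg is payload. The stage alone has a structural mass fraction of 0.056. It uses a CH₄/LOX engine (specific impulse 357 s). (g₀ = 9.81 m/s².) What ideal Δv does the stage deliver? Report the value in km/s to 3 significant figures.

Δv ≈ 7.34 km/s

Stage wet mass = m₀ − payload = 203,000 − 14,400 = 188,600 kg.
Stage dry mass = ε × stage wet mass = 0.056 × 188,600 = 10,561.6 kg.
Burnout mass m_f = stage dry + payload = 10,561.6 + 14,400 = 24,961.6 kg.
v_e = Isp · g₀ = 357 × 9.81 = 3502.2 m/s.
Δv = v_e · ln(203,000/24,961.6) = 3502.2 × ln(8.132) = 3502.2 × 2.0959 ≈ 7340 m/s.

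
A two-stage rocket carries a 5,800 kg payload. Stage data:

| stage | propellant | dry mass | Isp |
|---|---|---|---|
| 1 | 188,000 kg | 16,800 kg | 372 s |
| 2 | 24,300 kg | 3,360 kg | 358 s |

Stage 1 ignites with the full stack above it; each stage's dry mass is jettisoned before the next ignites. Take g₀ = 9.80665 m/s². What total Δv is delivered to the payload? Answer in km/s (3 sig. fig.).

Ignition mass of stage 1 = 188,000+16,800 + 24,300+3,360 + 5,800 = 238,260 kg.
Stage 1: m₀ = 238,260 kg, m_f = 238,260 − 188,000 = 50,260 kg; Δv = 372×9.80665×ln(4.741) = 3648.1×1.5562 ≈ 5677 m/s.
Stage 2: m₀ = 33,460 kg, m_f = 33,460 − 24,300 = 9,160 kg; Δv = 358×9.80665×ln(3.653) = 3510.8×1.2955 ≈ 4548 m/s.
Total Δv = 5677 + 4548 = 10225 m/s.

Δv ≈ 10.2 km/s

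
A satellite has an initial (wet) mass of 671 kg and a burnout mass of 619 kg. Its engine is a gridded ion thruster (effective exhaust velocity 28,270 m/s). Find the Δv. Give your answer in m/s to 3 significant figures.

Δv ≈ 2280 m/s

Using Δv = v_e ln(m₀/m_f): Δv = v_e · ln(m₀/m_f) = 28270.0 × ln(1.084) = 28270.0 × 0.0807 ≈ 2280.4 m/s.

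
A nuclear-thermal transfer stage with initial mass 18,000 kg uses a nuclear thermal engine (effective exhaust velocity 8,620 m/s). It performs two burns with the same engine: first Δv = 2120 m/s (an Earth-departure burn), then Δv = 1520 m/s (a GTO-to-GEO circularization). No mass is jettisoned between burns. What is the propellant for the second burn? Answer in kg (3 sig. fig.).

propellant for the second burn ≈ 2280 kg

After the first burn: m = 18000 × exp(−2120/8620.0) = 18000 × 0.78197 = 14,075.5 kg.
After the second burn: m = 14,075.5 × exp(−1520/8620.0) = 14,075.5 × 0.83834 = 11,800.1 kg.
Second-burn propellant = 14,075.5 − 11,800.1 = 2,275.4 kg.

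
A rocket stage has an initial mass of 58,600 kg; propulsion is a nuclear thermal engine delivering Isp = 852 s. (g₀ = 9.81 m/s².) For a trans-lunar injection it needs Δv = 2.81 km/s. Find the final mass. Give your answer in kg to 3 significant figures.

final mass ≈ 41900 kg

v_e = Isp · g₀ = 852 × 9.81 = 8358.1 m/s.
m₀/m_f = exp(Δv / v_e) = exp(2810 / 8358.1) = exp(0.3362) = 1.3996.
m_f = m₀ / 1.3996 = 58,600 / 1.3996 = 41,869.1 kg.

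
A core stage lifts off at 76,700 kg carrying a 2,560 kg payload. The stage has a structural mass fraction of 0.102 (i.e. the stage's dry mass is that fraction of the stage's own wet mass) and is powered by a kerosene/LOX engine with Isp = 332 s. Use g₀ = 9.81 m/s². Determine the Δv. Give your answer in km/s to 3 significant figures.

Δv ≈ 6.60 km/s

Stage wet mass = m₀ − payload = 76,700 − 2,560 = 74,140 kg.
Stage dry mass = ε × stage wet mass = 0.102 × 74,140 = 7,562.28 kg.
Burnout mass m_f = stage dry + payload = 7,562.28 + 2,560 = 10,122.28 kg.
v_e = Isp · g₀ = 332 × 9.81 = 3256.9 m/s.
Δv = v_e · ln(76,700/10,122.28) = 3256.9 × ln(7.577) = 3256.9 × 2.0252 ≈ 6596 m/s.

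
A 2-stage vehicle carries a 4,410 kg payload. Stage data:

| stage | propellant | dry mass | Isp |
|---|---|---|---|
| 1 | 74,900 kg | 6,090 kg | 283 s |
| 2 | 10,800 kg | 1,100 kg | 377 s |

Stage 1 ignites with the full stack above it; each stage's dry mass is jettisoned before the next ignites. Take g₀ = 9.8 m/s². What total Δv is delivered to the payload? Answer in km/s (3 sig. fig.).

Ignition mass of stage 1 = 74,900+6,090 + 10,800+1,100 + 4,410 = 97,300 kg.
Stage 1: m₀ = 97,300 kg, m_f = 97,300 − 74,900 = 22,400 kg; Δv = 283×9.8×ln(4.344) = 2773.4×1.4687 ≈ 4073 m/s.
Stage 2: m₀ = 16,310 kg, m_f = 16,310 − 10,800 = 5,510 kg; Δv = 377×9.8×ln(2.96) = 3694.6×1.0852 ≈ 4009 m/s.
Total Δv = 4073 + 4009 = 8082 m/s.

Δv ≈ 8.08 km/s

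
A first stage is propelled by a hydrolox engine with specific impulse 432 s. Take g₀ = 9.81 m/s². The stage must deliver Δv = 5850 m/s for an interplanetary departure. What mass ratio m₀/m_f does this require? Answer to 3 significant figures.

mass ratio ≈ 3.98

v_e = Isp · g₀ = 432 × 9.81 = 4237.9 m/s.
By the Tsiolkovsky rocket equation, m₀/m_f = exp(Δv / v_e) = exp(5850 / 4237.9) = exp(1.3804) = 3.9765.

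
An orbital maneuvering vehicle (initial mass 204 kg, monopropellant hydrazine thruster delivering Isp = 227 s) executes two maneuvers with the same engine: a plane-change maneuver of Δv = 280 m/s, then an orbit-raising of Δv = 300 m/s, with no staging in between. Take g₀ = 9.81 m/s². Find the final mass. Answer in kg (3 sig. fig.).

final mass ≈ 157 kg

v_e = Isp · g₀ = 227 × 9.81 = 2226.9 m/s.
After the first burn: m = 204 × exp(−280/2226.9) = 204 × 0.88185 = 179.897 kg.
After the second burn: m = 179.897 × exp(−300/2226.9) = 179.897 × 0.87396 = 157.223 kg.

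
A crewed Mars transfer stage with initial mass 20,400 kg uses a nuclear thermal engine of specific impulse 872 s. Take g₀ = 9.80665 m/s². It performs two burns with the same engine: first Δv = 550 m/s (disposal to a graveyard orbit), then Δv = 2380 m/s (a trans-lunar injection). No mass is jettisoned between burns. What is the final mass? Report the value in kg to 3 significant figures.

v_e = Isp · g₀ = 872 × 9.80665 = 8551.4 m/s.
After the first burn: m = 20400 × exp(−550/8551.4) = 20400 × 0.93771 = 19,129.3 kg.
After the second burn: m = 19,129.3 × exp(−2380/8551.4) = 19,129.3 × 0.75706 = 14,482 kg.

final mass ≈ 14500 kg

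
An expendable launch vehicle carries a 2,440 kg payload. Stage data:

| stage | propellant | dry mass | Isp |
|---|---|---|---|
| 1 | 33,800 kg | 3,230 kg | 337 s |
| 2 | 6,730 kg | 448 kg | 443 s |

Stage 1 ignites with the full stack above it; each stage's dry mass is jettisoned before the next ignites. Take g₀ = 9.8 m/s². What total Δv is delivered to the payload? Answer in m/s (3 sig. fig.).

Ignition mass of stage 1 = 33,800+3,230 + 6,730+448 + 2,440 = 46,648 kg.
Stage 1: m₀ = 46,648 kg, m_f = 46,648 − 33,800 = 12,848 kg; Δv = 337×9.8×ln(3.631) = 3302.6×1.2894 ≈ 4259 m/s.
Stage 2: m₀ = 9,618 kg, m_f = 9,618 − 6,730 = 2,888 kg; Δv = 443×9.8×ln(3.33) = 4341.4×1.2031 ≈ 5223 m/s.
Total Δv = 4259 + 5223 = 9482 m/s.

Δv ≈ 9480 m/s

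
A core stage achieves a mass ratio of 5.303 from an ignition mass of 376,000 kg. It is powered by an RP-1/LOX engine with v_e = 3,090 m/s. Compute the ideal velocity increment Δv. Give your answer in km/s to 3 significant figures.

From the ideal rocket equation, Δv = v_e · ln(5.303) = 3090.0 × 1.6683 ≈ 5155.0 m/s.

Δv ≈ 5.15 km/s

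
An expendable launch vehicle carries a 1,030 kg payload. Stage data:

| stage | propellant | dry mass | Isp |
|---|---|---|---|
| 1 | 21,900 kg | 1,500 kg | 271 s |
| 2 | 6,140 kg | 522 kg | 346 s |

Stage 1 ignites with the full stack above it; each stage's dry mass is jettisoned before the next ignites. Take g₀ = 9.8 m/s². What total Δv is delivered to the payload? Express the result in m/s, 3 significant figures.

Ignition mass of stage 1 = 21,900+1,500 + 6,140+522 + 1,030 = 31,092 kg.
Stage 1: m₀ = 31,092 kg, m_f = 31,092 − 21,900 = 9,192 kg; Δv = 271×9.8×ln(3.383) = 2655.8×1.2186 ≈ 3236 m/s.
Stage 2: m₀ = 7,692 kg, m_f = 7,692 − 6,140 = 1,552 kg; Δv = 346×9.8×ln(4.956) = 3390.8×1.6006 ≈ 5427 m/s.
Total Δv = 3236 + 5427 = 8663 m/s.

Δv ≈ 8660 m/s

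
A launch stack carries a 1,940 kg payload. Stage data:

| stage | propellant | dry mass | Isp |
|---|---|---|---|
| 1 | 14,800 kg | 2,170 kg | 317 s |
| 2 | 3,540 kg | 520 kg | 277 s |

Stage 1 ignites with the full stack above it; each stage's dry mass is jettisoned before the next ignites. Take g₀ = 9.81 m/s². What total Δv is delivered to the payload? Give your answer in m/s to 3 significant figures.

Δv ≈ 5640 m/s

Ignition mass of stage 1 = 14,800+2,170 + 3,540+520 + 1,940 = 22,970 kg.
Stage 1: m₀ = 22,970 kg, m_f = 22,970 − 14,800 = 8,170 kg; Δv = 317×9.81×ln(2.812) = 3109.8×1.0337 ≈ 3215 m/s.
Stage 2: m₀ = 6,000 kg, m_f = 6,000 − 3,540 = 2,460 kg; Δv = 277×9.81×ln(2.439) = 2717.4×0.8916 ≈ 2423 m/s.
Total Δv = 3215 + 2423 = 5638 m/s.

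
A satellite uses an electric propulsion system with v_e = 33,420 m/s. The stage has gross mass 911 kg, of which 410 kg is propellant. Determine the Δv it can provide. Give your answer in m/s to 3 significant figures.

m_f = m₀ − m_prop = 911 − 410 = 501 kg.
From the ideal rocket equation, Δv = v_e · ln(m₀/m_f) = 33420.0 × ln(1.818) = 33420.0 × 0.5979 ≈ 19983.0 m/s.

Δv ≈ 20000 m/s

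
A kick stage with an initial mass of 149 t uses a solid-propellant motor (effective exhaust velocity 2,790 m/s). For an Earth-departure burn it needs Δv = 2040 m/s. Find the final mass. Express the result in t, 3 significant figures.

final mass ≈ 71.7 t

By the Tsiolkovsky rocket equation, m₀/m_f = exp(Δv / v_e) = exp(2040 / 2790.0) = exp(0.7312) = 2.0775.
m_f = m₀ / 2.0775 = 149 / 2.0775 = 71.7208 t.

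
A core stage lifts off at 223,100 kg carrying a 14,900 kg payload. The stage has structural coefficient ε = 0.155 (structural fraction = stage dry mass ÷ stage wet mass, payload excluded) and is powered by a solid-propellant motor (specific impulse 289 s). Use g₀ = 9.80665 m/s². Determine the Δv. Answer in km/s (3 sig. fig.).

Δv ≈ 4.40 km/s

Stage wet mass = m₀ − payload = 223,100 − 14,900 = 208,200 kg.
Stage dry mass = ε × stage wet mass = 0.155 × 208,200 = 32,271 kg.
Burnout mass m_f = stage dry + payload = 32,271 + 14,900 = 47,171 kg.
v_e = Isp · g₀ = 289 × 9.80665 = 2834.1 m/s.
Δv = v_e · ln(223,100/47,171) = 2834.1 × ln(4.73) = 2834.1 × 1.5538 ≈ 4404 m/s.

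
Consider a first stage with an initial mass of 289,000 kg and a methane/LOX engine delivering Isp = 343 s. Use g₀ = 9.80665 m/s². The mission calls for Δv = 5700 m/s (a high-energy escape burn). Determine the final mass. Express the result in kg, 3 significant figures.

final mass ≈ 53100 kg

v_e = Isp · g₀ = 343 × 9.80665 = 3363.7 m/s.
m₀/m_f = exp(Δv / v_e) = exp(5700 / 3363.7) = exp(1.6946) = 5.4443.
m_f = m₀ / 5.4443 = 289,000 / 5.4443 = 53,083 kg.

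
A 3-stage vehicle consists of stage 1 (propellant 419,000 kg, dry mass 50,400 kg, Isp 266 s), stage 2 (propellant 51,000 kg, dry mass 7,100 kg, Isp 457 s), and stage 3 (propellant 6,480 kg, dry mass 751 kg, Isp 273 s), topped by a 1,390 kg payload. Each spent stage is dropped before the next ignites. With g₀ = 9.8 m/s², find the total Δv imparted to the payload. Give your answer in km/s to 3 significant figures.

Ignition mass of stage 1 = 419,000+50,400 + 51,000+7,100 + 6,480+751 + 1,390 = 536,121 kg.
Stage 1: m₀ = 536,121 kg, m_f = 536,121 − 419,000 = 117,121 kg; Δv = 266×9.8×ln(4.577) = 2606.8×1.5212 ≈ 3965 m/s.
Stage 2: m₀ = 66,721 kg, m_f = 66,721 − 51,000 = 15,721 kg; Δv = 457×9.8×ln(4.244) = 4478.6×1.4455 ≈ 6474 m/s.
Stage 3: m₀ = 8,621 kg, m_f = 8,621 − 6,480 = 2,141 kg; Δv = 273×9.8×ln(4.027) = 2675.4×1.3929 ≈ 3727 m/s.
Total Δv = 3965 + 6474 + 3727 = 14166 m/s.

Δv ≈ 14.2 km/s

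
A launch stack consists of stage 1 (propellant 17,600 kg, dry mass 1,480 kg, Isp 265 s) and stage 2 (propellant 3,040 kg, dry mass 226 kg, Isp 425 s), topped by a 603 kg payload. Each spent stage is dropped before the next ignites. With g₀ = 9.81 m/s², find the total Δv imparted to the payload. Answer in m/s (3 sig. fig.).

Δv ≈ 10200 m/s

Ignition mass of stage 1 = 17,600+1,480 + 3,040+226 + 603 = 22,949 kg.
Stage 1: m₀ = 22,949 kg, m_f = 22,949 − 17,600 = 5,349 kg; Δv = 265×9.81×ln(4.29) = 2599.7×1.4564 ≈ 3786 m/s.
Stage 2: m₀ = 3,869 kg, m_f = 3,869 − 3,040 = 829 kg; Δv = 425×9.81×ln(4.667) = 4169.2×1.5405 ≈ 6423 m/s.
Total Δv = 3786 + 6423 = 10209 m/s.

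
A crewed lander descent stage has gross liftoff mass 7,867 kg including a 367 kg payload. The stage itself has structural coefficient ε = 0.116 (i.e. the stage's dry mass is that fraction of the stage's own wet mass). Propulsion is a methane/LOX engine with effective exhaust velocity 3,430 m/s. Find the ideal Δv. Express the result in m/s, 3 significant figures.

Stage wet mass = m₀ − payload = 7,867 − 367 = 7,500 kg.
Stage dry mass = ε × stage wet mass = 0.116 × 7,500 = 870 kg.
Burnout mass m_f = stage dry + payload = 870 + 367 = 1,237 kg.
Using Δv = v_e ln(m₀/m_f): Δv = v_e · ln(7,867/1,237) = 3430.0 × ln(6.36) = 3430.0 × 1.8500 ≈ 6345 m/s.

Δv ≈ 6350 m/s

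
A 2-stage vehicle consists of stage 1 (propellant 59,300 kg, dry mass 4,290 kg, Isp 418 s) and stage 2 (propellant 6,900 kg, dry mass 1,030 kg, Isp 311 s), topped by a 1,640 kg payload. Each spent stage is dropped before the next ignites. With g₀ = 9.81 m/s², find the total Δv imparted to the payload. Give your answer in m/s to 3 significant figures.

Δv ≈ 10700 m/s

Ignition mass of stage 1 = 59,300+4,290 + 6,900+1,030 + 1,640 = 73,160 kg.
Stage 1: m₀ = 73,160 kg, m_f = 73,160 − 59,300 = 13,860 kg; Δv = 418×9.81×ln(5.278) = 4100.6×1.6636 ≈ 6822 m/s.
Stage 2: m₀ = 9,570 kg, m_f = 9,570 − 6,900 = 2,670 kg; Δv = 311×9.81×ln(3.584) = 3050.9×1.2766 ≈ 3895 m/s.
Total Δv = 6822 + 3895 = 10717 m/s.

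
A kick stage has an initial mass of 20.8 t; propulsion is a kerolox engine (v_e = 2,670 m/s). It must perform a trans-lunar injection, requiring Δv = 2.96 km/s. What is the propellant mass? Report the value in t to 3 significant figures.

propellant mass ≈ 13.9 t

From the ideal rocket equation, m₀/m_f = exp(Δv / v_e) = exp(2960 / 2670.0) = exp(1.1086) = 3.0302.
m_f = 20.8 / 3.0302 = 6.86423 t, so propellant = m₀ − m_f = 20.8 − 6.86423 = 13.93577 t.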